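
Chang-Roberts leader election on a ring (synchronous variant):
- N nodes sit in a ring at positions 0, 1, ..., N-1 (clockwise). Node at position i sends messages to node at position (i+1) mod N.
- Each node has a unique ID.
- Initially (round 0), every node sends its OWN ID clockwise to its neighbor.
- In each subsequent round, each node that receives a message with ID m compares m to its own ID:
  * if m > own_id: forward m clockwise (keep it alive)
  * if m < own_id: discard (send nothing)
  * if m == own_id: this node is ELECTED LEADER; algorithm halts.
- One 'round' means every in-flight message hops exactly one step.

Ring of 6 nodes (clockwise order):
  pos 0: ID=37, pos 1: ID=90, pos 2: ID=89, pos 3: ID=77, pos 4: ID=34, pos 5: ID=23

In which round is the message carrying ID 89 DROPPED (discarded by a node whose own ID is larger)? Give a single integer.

Round 1: pos1(id90) recv 37: drop; pos2(id89) recv 90: fwd; pos3(id77) recv 89: fwd; pos4(id34) recv 77: fwd; pos5(id23) recv 34: fwd; pos0(id37) recv 23: drop
Round 2: pos3(id77) recv 90: fwd; pos4(id34) recv 89: fwd; pos5(id23) recv 77: fwd; pos0(id37) recv 34: drop
Round 3: pos4(id34) recv 90: fwd; pos5(id23) recv 89: fwd; pos0(id37) recv 77: fwd
Round 4: pos5(id23) recv 90: fwd; pos0(id37) recv 89: fwd; pos1(id90) recv 77: drop
Round 5: pos0(id37) recv 90: fwd; pos1(id90) recv 89: drop
Round 6: pos1(id90) recv 90: ELECTED
Message ID 89 originates at pos 2; dropped at pos 1 in round 5

Answer: 5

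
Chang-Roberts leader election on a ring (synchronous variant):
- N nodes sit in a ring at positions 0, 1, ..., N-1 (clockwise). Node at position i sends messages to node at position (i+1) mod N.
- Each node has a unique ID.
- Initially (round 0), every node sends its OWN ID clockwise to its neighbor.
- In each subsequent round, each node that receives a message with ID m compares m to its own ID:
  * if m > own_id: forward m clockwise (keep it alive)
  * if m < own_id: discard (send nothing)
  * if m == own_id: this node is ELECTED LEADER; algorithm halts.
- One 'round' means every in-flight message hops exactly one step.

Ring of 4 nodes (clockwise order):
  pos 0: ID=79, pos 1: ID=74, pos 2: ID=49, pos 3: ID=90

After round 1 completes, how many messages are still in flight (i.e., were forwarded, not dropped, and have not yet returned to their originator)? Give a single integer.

Round 1: pos1(id74) recv 79: fwd; pos2(id49) recv 74: fwd; pos3(id90) recv 49: drop; pos0(id79) recv 90: fwd
After round 1: 3 messages still in flight

Answer: 3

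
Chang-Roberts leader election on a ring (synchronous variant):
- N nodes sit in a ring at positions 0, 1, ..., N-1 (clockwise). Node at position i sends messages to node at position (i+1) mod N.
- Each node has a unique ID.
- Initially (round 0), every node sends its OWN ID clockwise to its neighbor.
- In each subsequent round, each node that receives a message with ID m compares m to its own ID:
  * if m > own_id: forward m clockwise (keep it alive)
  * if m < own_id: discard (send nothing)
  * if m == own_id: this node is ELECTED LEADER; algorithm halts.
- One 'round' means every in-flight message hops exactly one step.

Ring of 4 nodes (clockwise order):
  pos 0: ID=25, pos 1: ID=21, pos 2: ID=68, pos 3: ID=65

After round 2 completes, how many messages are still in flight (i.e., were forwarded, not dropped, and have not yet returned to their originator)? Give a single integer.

Answer: 2

Derivation:
Round 1: pos1(id21) recv 25: fwd; pos2(id68) recv 21: drop; pos3(id65) recv 68: fwd; pos0(id25) recv 65: fwd
Round 2: pos2(id68) recv 25: drop; pos0(id25) recv 68: fwd; pos1(id21) recv 65: fwd
After round 2: 2 messages still in flight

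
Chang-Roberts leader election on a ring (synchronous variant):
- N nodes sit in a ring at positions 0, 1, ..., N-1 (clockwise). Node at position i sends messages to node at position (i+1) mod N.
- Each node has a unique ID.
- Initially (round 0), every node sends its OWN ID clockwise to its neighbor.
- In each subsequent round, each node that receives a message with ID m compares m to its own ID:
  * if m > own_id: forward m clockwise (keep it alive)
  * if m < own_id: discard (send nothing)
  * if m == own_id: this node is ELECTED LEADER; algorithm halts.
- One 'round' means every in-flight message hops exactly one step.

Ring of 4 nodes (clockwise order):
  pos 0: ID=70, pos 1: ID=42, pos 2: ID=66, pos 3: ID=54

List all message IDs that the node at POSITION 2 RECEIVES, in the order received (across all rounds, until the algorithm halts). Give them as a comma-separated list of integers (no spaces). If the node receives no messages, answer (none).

Answer: 42,70

Derivation:
Round 1: pos1(id42) recv 70: fwd; pos2(id66) recv 42: drop; pos3(id54) recv 66: fwd; pos0(id70) recv 54: drop
Round 2: pos2(id66) recv 70: fwd; pos0(id70) recv 66: drop
Round 3: pos3(id54) recv 70: fwd
Round 4: pos0(id70) recv 70: ELECTED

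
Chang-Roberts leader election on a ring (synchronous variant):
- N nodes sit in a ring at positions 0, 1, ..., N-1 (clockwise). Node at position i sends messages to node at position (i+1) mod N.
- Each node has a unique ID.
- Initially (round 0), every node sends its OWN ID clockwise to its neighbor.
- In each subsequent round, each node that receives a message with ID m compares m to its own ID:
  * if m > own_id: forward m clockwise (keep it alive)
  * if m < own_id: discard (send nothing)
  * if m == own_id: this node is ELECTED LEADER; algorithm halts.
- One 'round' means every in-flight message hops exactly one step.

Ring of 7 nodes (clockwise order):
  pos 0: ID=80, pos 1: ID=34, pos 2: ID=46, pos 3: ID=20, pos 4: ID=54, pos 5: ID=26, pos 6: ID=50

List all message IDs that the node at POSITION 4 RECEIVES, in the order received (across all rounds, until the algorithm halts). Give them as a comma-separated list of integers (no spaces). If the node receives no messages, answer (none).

Round 1: pos1(id34) recv 80: fwd; pos2(id46) recv 34: drop; pos3(id20) recv 46: fwd; pos4(id54) recv 20: drop; pos5(id26) recv 54: fwd; pos6(id50) recv 26: drop; pos0(id80) recv 50: drop
Round 2: pos2(id46) recv 80: fwd; pos4(id54) recv 46: drop; pos6(id50) recv 54: fwd
Round 3: pos3(id20) recv 80: fwd; pos0(id80) recv 54: drop
Round 4: pos4(id54) recv 80: fwd
Round 5: pos5(id26) recv 80: fwd
Round 6: pos6(id50) recv 80: fwd
Round 7: pos0(id80) recv 80: ELECTED

Answer: 20,46,80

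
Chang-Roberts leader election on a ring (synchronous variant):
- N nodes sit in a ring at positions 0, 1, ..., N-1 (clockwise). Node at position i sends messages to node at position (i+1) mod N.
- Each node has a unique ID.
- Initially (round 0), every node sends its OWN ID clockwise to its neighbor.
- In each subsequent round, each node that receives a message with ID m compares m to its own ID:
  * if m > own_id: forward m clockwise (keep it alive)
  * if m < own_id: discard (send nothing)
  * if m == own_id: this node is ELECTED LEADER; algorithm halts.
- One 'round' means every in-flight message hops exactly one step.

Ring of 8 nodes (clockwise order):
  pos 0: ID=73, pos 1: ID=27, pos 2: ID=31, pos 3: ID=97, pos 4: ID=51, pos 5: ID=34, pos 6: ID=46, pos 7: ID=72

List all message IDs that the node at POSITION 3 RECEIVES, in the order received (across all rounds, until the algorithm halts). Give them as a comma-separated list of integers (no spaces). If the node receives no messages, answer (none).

Answer: 31,73,97

Derivation:
Round 1: pos1(id27) recv 73: fwd; pos2(id31) recv 27: drop; pos3(id97) recv 31: drop; pos4(id51) recv 97: fwd; pos5(id34) recv 51: fwd; pos6(id46) recv 34: drop; pos7(id72) recv 46: drop; pos0(id73) recv 72: drop
Round 2: pos2(id31) recv 73: fwd; pos5(id34) recv 97: fwd; pos6(id46) recv 51: fwd
Round 3: pos3(id97) recv 73: drop; pos6(id46) recv 97: fwd; pos7(id72) recv 51: drop
Round 4: pos7(id72) recv 97: fwd
Round 5: pos0(id73) recv 97: fwd
Round 6: pos1(id27) recv 97: fwd
Round 7: pos2(id31) recv 97: fwd
Round 8: pos3(id97) recv 97: ELECTED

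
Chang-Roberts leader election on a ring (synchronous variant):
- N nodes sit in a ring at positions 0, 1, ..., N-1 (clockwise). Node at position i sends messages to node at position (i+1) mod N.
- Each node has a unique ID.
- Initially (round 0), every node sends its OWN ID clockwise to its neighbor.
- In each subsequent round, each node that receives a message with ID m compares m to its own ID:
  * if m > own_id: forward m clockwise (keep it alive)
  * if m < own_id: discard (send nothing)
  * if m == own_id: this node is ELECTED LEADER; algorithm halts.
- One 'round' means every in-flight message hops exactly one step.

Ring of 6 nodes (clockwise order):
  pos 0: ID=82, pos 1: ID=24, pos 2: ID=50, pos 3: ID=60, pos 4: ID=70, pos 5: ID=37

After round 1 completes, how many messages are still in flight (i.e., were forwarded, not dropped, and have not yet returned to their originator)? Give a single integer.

Answer: 2

Derivation:
Round 1: pos1(id24) recv 82: fwd; pos2(id50) recv 24: drop; pos3(id60) recv 50: drop; pos4(id70) recv 60: drop; pos5(id37) recv 70: fwd; pos0(id82) recv 37: drop
After round 1: 2 messages still in flight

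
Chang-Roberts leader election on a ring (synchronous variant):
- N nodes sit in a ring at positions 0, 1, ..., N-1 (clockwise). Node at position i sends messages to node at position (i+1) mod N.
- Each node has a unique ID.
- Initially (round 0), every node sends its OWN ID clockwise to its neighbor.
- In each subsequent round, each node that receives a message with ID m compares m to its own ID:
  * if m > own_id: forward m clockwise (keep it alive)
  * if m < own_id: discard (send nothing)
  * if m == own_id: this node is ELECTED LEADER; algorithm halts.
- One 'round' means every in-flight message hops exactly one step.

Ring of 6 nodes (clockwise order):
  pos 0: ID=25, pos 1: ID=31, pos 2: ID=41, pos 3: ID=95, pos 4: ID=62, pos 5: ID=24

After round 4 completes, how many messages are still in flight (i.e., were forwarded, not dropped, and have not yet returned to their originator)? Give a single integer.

Answer: 2

Derivation:
Round 1: pos1(id31) recv 25: drop; pos2(id41) recv 31: drop; pos3(id95) recv 41: drop; pos4(id62) recv 95: fwd; pos5(id24) recv 62: fwd; pos0(id25) recv 24: drop
Round 2: pos5(id24) recv 95: fwd; pos0(id25) recv 62: fwd
Round 3: pos0(id25) recv 95: fwd; pos1(id31) recv 62: fwd
Round 4: pos1(id31) recv 95: fwd; pos2(id41) recv 62: fwd
After round 4: 2 messages still in flight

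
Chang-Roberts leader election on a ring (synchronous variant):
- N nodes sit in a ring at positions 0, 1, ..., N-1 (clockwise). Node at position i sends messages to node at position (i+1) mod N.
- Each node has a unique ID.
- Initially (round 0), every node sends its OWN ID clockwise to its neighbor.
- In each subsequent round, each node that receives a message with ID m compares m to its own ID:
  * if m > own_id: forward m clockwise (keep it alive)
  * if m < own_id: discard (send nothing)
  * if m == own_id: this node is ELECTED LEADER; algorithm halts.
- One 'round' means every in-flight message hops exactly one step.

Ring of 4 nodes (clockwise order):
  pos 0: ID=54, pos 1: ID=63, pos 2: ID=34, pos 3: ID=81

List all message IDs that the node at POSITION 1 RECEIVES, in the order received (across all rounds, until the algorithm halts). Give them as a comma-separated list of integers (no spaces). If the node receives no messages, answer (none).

Round 1: pos1(id63) recv 54: drop; pos2(id34) recv 63: fwd; pos3(id81) recv 34: drop; pos0(id54) recv 81: fwd
Round 2: pos3(id81) recv 63: drop; pos1(id63) recv 81: fwd
Round 3: pos2(id34) recv 81: fwd
Round 4: pos3(id81) recv 81: ELECTED

Answer: 54,81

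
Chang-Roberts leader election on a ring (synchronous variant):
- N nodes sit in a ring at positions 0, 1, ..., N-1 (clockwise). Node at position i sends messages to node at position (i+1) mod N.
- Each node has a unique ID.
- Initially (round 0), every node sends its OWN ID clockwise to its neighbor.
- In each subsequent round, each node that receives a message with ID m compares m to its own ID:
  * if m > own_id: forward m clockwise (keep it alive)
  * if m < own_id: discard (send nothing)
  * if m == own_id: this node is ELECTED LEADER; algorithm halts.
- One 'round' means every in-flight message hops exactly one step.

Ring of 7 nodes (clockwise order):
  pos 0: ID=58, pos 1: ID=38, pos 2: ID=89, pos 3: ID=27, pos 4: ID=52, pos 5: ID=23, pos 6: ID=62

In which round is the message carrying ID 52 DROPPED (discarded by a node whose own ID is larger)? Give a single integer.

Round 1: pos1(id38) recv 58: fwd; pos2(id89) recv 38: drop; pos3(id27) recv 89: fwd; pos4(id52) recv 27: drop; pos5(id23) recv 52: fwd; pos6(id62) recv 23: drop; pos0(id58) recv 62: fwd
Round 2: pos2(id89) recv 58: drop; pos4(id52) recv 89: fwd; pos6(id62) recv 52: drop; pos1(id38) recv 62: fwd
Round 3: pos5(id23) recv 89: fwd; pos2(id89) recv 62: drop
Round 4: pos6(id62) recv 89: fwd
Round 5: pos0(id58) recv 89: fwd
Round 6: pos1(id38) recv 89: fwd
Round 7: pos2(id89) recv 89: ELECTED
Message ID 52 originates at pos 4; dropped at pos 6 in round 2

Answer: 2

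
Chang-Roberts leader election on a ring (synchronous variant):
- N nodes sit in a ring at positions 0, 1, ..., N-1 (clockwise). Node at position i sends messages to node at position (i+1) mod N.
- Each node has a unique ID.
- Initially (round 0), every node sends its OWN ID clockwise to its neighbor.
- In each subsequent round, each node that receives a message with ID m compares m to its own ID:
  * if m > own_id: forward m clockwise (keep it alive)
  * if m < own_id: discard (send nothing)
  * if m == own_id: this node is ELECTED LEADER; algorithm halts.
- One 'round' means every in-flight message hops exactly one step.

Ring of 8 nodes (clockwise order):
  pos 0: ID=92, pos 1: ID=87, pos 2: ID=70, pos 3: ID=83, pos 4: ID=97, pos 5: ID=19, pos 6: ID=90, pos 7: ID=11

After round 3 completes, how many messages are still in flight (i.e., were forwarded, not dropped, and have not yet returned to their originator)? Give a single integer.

Round 1: pos1(id87) recv 92: fwd; pos2(id70) recv 87: fwd; pos3(id83) recv 70: drop; pos4(id97) recv 83: drop; pos5(id19) recv 97: fwd; pos6(id90) recv 19: drop; pos7(id11) recv 90: fwd; pos0(id92) recv 11: drop
Round 2: pos2(id70) recv 92: fwd; pos3(id83) recv 87: fwd; pos6(id90) recv 97: fwd; pos0(id92) recv 90: drop
Round 3: pos3(id83) recv 92: fwd; pos4(id97) recv 87: drop; pos7(id11) recv 97: fwd
After round 3: 2 messages still in flight

Answer: 2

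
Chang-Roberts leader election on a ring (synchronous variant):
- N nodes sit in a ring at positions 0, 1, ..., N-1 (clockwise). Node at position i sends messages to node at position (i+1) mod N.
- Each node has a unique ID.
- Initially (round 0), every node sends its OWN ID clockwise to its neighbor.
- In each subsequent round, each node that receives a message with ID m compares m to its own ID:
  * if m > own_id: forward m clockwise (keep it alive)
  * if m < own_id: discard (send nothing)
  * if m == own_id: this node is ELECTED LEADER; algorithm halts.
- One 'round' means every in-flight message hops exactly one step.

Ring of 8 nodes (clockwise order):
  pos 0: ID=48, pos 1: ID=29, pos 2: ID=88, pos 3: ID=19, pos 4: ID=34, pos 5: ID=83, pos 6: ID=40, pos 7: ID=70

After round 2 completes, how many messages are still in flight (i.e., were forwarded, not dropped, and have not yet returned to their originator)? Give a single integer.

Round 1: pos1(id29) recv 48: fwd; pos2(id88) recv 29: drop; pos3(id19) recv 88: fwd; pos4(id34) recv 19: drop; pos5(id83) recv 34: drop; pos6(id40) recv 83: fwd; pos7(id70) recv 40: drop; pos0(id48) recv 70: fwd
Round 2: pos2(id88) recv 48: drop; pos4(id34) recv 88: fwd; pos7(id70) recv 83: fwd; pos1(id29) recv 70: fwd
After round 2: 3 messages still in flight

Answer: 3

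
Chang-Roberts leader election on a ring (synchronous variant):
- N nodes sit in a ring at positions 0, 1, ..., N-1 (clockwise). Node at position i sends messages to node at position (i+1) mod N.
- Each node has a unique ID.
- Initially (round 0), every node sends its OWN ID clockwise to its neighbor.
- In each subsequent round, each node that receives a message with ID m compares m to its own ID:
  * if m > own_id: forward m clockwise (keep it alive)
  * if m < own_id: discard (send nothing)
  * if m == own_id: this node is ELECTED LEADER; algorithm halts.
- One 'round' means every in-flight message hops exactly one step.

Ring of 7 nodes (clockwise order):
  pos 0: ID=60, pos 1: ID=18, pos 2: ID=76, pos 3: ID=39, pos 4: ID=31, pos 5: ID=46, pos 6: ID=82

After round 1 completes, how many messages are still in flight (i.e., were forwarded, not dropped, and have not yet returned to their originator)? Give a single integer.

Round 1: pos1(id18) recv 60: fwd; pos2(id76) recv 18: drop; pos3(id39) recv 76: fwd; pos4(id31) recv 39: fwd; pos5(id46) recv 31: drop; pos6(id82) recv 46: drop; pos0(id60) recv 82: fwd
After round 1: 4 messages still in flight

Answer: 4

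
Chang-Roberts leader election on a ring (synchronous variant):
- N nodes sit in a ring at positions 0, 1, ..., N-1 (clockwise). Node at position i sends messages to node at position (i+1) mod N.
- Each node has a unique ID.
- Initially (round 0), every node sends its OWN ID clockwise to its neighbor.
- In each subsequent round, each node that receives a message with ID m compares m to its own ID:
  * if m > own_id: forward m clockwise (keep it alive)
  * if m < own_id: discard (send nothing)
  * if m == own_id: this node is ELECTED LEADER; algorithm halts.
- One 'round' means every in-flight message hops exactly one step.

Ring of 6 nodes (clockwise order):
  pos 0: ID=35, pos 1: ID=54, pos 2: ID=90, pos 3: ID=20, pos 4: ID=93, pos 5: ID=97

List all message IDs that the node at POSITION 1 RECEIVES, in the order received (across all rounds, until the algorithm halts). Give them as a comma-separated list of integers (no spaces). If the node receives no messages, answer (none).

Answer: 35,97

Derivation:
Round 1: pos1(id54) recv 35: drop; pos2(id90) recv 54: drop; pos3(id20) recv 90: fwd; pos4(id93) recv 20: drop; pos5(id97) recv 93: drop; pos0(id35) recv 97: fwd
Round 2: pos4(id93) recv 90: drop; pos1(id54) recv 97: fwd
Round 3: pos2(id90) recv 97: fwd
Round 4: pos3(id20) recv 97: fwd
Round 5: pos4(id93) recv 97: fwd
Round 6: pos5(id97) recv 97: ELECTED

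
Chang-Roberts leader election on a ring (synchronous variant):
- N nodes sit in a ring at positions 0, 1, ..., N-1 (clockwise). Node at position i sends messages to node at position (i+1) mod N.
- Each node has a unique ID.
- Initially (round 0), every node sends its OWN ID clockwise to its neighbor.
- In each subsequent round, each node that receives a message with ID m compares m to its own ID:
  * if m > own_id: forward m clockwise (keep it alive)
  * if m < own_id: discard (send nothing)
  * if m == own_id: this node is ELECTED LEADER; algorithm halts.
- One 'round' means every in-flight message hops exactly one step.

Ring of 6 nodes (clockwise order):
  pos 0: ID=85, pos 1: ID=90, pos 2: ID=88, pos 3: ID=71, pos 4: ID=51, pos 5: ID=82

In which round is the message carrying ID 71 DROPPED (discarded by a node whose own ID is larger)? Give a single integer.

Answer: 2

Derivation:
Round 1: pos1(id90) recv 85: drop; pos2(id88) recv 90: fwd; pos3(id71) recv 88: fwd; pos4(id51) recv 71: fwd; pos5(id82) recv 51: drop; pos0(id85) recv 82: drop
Round 2: pos3(id71) recv 90: fwd; pos4(id51) recv 88: fwd; pos5(id82) recv 71: drop
Round 3: pos4(id51) recv 90: fwd; pos5(id82) recv 88: fwd
Round 4: pos5(id82) recv 90: fwd; pos0(id85) recv 88: fwd
Round 5: pos0(id85) recv 90: fwd; pos1(id90) recv 88: drop
Round 6: pos1(id90) recv 90: ELECTED
Message ID 71 originates at pos 3; dropped at pos 5 in round 2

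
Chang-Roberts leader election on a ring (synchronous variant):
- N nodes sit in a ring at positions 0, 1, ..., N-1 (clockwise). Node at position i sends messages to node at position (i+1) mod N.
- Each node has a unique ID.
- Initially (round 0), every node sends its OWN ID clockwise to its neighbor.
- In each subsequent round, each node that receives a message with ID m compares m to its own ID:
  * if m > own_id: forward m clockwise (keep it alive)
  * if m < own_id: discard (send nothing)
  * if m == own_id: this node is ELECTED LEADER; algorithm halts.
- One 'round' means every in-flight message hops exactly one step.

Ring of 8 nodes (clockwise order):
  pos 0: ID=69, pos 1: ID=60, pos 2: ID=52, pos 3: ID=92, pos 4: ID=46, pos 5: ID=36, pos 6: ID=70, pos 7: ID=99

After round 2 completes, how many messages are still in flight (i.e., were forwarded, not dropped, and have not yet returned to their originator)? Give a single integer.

Round 1: pos1(id60) recv 69: fwd; pos2(id52) recv 60: fwd; pos3(id92) recv 52: drop; pos4(id46) recv 92: fwd; pos5(id36) recv 46: fwd; pos6(id70) recv 36: drop; pos7(id99) recv 70: drop; pos0(id69) recv 99: fwd
Round 2: pos2(id52) recv 69: fwd; pos3(id92) recv 60: drop; pos5(id36) recv 92: fwd; pos6(id70) recv 46: drop; pos1(id60) recv 99: fwd
After round 2: 3 messages still in flight

Answer: 3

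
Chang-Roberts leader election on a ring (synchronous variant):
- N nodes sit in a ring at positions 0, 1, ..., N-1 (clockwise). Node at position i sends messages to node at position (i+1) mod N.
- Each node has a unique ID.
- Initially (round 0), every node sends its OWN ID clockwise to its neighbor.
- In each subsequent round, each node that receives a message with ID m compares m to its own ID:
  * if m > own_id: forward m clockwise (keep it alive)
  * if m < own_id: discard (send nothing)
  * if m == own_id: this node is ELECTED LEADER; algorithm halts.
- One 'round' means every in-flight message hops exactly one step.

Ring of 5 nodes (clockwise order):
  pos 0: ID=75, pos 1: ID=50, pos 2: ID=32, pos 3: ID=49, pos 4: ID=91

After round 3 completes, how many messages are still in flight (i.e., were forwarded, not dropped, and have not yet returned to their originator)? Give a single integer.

Round 1: pos1(id50) recv 75: fwd; pos2(id32) recv 50: fwd; pos3(id49) recv 32: drop; pos4(id91) recv 49: drop; pos0(id75) recv 91: fwd
Round 2: pos2(id32) recv 75: fwd; pos3(id49) recv 50: fwd; pos1(id50) recv 91: fwd
Round 3: pos3(id49) recv 75: fwd; pos4(id91) recv 50: drop; pos2(id32) recv 91: fwd
After round 3: 2 messages still in flight

Answer: 2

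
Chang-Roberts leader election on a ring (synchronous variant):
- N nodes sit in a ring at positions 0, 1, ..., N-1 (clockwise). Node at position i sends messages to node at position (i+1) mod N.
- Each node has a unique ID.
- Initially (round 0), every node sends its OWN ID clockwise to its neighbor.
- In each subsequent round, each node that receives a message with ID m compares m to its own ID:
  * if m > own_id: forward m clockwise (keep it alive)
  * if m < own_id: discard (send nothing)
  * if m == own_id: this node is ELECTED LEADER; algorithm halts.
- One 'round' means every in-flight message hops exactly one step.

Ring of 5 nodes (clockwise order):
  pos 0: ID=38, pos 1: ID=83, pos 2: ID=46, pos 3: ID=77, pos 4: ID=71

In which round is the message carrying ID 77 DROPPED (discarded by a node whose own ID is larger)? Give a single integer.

Round 1: pos1(id83) recv 38: drop; pos2(id46) recv 83: fwd; pos3(id77) recv 46: drop; pos4(id71) recv 77: fwd; pos0(id38) recv 71: fwd
Round 2: pos3(id77) recv 83: fwd; pos0(id38) recv 77: fwd; pos1(id83) recv 71: drop
Round 3: pos4(id71) recv 83: fwd; pos1(id83) recv 77: drop
Round 4: pos0(id38) recv 83: fwd
Round 5: pos1(id83) recv 83: ELECTED
Message ID 77 originates at pos 3; dropped at pos 1 in round 3

Answer: 3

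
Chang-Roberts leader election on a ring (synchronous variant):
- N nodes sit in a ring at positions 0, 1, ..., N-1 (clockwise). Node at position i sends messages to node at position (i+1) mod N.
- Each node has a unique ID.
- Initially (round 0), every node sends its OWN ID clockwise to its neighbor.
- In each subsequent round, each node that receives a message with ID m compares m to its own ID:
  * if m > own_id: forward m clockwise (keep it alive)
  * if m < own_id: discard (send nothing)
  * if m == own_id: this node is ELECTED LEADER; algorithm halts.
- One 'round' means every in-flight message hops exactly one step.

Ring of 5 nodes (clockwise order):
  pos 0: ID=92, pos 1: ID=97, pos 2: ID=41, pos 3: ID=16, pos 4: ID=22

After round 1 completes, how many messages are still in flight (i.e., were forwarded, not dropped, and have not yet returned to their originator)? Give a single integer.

Answer: 2

Derivation:
Round 1: pos1(id97) recv 92: drop; pos2(id41) recv 97: fwd; pos3(id16) recv 41: fwd; pos4(id22) recv 16: drop; pos0(id92) recv 22: drop
After round 1: 2 messages still in flight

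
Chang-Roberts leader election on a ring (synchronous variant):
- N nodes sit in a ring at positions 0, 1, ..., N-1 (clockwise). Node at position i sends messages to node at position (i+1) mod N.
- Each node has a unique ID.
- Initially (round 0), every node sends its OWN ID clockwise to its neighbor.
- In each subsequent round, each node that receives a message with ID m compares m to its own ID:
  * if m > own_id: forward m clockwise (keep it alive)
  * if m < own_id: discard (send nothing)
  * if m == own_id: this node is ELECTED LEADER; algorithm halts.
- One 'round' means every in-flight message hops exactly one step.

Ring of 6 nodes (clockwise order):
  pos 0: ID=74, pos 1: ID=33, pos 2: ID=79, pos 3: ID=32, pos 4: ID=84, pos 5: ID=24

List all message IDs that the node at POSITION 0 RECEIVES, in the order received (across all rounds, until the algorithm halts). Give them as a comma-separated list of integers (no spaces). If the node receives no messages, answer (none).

Answer: 24,84

Derivation:
Round 1: pos1(id33) recv 74: fwd; pos2(id79) recv 33: drop; pos3(id32) recv 79: fwd; pos4(id84) recv 32: drop; pos5(id24) recv 84: fwd; pos0(id74) recv 24: drop
Round 2: pos2(id79) recv 74: drop; pos4(id84) recv 79: drop; pos0(id74) recv 84: fwd
Round 3: pos1(id33) recv 84: fwd
Round 4: pos2(id79) recv 84: fwd
Round 5: pos3(id32) recv 84: fwd
Round 6: pos4(id84) recv 84: ELECTED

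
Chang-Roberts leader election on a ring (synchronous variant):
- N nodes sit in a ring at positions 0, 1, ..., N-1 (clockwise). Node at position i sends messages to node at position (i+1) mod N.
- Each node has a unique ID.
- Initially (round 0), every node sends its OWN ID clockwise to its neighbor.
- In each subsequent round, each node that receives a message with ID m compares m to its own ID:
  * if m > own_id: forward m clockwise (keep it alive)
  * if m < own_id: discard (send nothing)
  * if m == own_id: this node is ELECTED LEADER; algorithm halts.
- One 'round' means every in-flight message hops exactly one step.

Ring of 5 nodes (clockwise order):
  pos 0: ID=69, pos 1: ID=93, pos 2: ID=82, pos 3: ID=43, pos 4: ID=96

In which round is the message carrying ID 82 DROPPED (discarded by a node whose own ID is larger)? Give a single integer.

Round 1: pos1(id93) recv 69: drop; pos2(id82) recv 93: fwd; pos3(id43) recv 82: fwd; pos4(id96) recv 43: drop; pos0(id69) recv 96: fwd
Round 2: pos3(id43) recv 93: fwd; pos4(id96) recv 82: drop; pos1(id93) recv 96: fwd
Round 3: pos4(id96) recv 93: drop; pos2(id82) recv 96: fwd
Round 4: pos3(id43) recv 96: fwd
Round 5: pos4(id96) recv 96: ELECTED
Message ID 82 originates at pos 2; dropped at pos 4 in round 2

Answer: 2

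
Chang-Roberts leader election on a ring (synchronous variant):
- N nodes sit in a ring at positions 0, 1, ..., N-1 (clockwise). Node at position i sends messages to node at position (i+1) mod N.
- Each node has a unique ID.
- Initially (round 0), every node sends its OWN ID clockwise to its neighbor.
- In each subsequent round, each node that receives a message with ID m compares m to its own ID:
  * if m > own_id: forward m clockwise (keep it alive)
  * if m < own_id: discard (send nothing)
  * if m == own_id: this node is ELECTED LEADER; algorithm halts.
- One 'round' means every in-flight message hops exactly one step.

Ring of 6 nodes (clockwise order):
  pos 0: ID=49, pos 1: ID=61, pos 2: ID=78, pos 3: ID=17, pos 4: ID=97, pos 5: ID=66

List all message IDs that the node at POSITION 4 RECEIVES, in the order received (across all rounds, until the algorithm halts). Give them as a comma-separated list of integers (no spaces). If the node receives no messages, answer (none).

Answer: 17,78,97

Derivation:
Round 1: pos1(id61) recv 49: drop; pos2(id78) recv 61: drop; pos3(id17) recv 78: fwd; pos4(id97) recv 17: drop; pos5(id66) recv 97: fwd; pos0(id49) recv 66: fwd
Round 2: pos4(id97) recv 78: drop; pos0(id49) recv 97: fwd; pos1(id61) recv 66: fwd
Round 3: pos1(id61) recv 97: fwd; pos2(id78) recv 66: drop
Round 4: pos2(id78) recv 97: fwd
Round 5: pos3(id17) recv 97: fwd
Round 6: pos4(id97) recv 97: ELECTED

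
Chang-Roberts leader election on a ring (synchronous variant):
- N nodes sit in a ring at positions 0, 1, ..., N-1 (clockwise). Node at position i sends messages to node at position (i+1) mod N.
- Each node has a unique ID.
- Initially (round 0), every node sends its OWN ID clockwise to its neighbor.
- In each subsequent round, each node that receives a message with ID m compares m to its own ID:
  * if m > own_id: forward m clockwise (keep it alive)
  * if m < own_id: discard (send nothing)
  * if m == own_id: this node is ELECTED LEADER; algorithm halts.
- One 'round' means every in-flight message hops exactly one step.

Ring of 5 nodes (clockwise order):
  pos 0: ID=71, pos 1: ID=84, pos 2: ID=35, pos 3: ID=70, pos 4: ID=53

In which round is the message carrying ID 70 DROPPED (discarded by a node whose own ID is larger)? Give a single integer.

Round 1: pos1(id84) recv 71: drop; pos2(id35) recv 84: fwd; pos3(id70) recv 35: drop; pos4(id53) recv 70: fwd; pos0(id71) recv 53: drop
Round 2: pos3(id70) recv 84: fwd; pos0(id71) recv 70: drop
Round 3: pos4(id53) recv 84: fwd
Round 4: pos0(id71) recv 84: fwd
Round 5: pos1(id84) recv 84: ELECTED
Message ID 70 originates at pos 3; dropped at pos 0 in round 2

Answer: 2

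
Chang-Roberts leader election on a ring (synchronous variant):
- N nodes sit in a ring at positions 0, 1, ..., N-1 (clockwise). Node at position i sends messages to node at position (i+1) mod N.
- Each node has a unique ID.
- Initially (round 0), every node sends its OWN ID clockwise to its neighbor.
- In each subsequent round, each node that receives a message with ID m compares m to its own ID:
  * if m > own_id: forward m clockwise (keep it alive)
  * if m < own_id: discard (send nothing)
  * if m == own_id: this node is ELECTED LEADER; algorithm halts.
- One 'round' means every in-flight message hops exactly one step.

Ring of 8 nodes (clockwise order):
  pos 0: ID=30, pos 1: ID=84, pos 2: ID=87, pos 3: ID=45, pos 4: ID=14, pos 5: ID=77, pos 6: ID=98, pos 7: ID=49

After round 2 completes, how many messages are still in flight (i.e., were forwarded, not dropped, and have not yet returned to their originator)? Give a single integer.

Round 1: pos1(id84) recv 30: drop; pos2(id87) recv 84: drop; pos3(id45) recv 87: fwd; pos4(id14) recv 45: fwd; pos5(id77) recv 14: drop; pos6(id98) recv 77: drop; pos7(id49) recv 98: fwd; pos0(id30) recv 49: fwd
Round 2: pos4(id14) recv 87: fwd; pos5(id77) recv 45: drop; pos0(id30) recv 98: fwd; pos1(id84) recv 49: drop
After round 2: 2 messages still in flight

Answer: 2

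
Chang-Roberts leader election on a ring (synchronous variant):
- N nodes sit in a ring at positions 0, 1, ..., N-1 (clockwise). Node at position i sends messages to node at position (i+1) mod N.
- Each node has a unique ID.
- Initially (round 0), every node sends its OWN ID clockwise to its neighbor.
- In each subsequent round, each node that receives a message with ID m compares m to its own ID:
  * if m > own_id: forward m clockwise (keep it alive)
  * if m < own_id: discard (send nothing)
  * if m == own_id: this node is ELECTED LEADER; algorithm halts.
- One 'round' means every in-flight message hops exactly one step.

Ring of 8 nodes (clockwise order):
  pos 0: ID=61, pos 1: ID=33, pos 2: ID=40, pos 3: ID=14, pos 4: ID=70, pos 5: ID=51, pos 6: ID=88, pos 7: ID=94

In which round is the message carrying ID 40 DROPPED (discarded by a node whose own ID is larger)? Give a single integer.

Round 1: pos1(id33) recv 61: fwd; pos2(id40) recv 33: drop; pos3(id14) recv 40: fwd; pos4(id70) recv 14: drop; pos5(id51) recv 70: fwd; pos6(id88) recv 51: drop; pos7(id94) recv 88: drop; pos0(id61) recv 94: fwd
Round 2: pos2(id40) recv 61: fwd; pos4(id70) recv 40: drop; pos6(id88) recv 70: drop; pos1(id33) recv 94: fwd
Round 3: pos3(id14) recv 61: fwd; pos2(id40) recv 94: fwd
Round 4: pos4(id70) recv 61: drop; pos3(id14) recv 94: fwd
Round 5: pos4(id70) recv 94: fwd
Round 6: pos5(id51) recv 94: fwd
Round 7: pos6(id88) recv 94: fwd
Round 8: pos7(id94) recv 94: ELECTED
Message ID 40 originates at pos 2; dropped at pos 4 in round 2

Answer: 2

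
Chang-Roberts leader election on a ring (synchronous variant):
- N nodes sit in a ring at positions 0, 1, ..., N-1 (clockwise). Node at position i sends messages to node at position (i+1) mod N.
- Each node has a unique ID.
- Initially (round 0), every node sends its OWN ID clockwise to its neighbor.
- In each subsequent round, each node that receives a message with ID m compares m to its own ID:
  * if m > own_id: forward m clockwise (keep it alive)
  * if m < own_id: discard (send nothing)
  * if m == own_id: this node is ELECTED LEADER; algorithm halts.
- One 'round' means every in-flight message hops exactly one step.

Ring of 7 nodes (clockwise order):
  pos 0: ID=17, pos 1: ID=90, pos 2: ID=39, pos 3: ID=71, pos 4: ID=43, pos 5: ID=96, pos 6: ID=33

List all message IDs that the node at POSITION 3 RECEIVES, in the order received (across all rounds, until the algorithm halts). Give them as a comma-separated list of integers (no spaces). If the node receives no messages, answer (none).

Answer: 39,90,96

Derivation:
Round 1: pos1(id90) recv 17: drop; pos2(id39) recv 90: fwd; pos3(id71) recv 39: drop; pos4(id43) recv 71: fwd; pos5(id96) recv 43: drop; pos6(id33) recv 96: fwd; pos0(id17) recv 33: fwd
Round 2: pos3(id71) recv 90: fwd; pos5(id96) recv 71: drop; pos0(id17) recv 96: fwd; pos1(id90) recv 33: drop
Round 3: pos4(id43) recv 90: fwd; pos1(id90) recv 96: fwd
Round 4: pos5(id96) recv 90: drop; pos2(id39) recv 96: fwd
Round 5: pos3(id71) recv 96: fwd
Round 6: pos4(id43) recv 96: fwd
Round 7: pos5(id96) recv 96: ELECTED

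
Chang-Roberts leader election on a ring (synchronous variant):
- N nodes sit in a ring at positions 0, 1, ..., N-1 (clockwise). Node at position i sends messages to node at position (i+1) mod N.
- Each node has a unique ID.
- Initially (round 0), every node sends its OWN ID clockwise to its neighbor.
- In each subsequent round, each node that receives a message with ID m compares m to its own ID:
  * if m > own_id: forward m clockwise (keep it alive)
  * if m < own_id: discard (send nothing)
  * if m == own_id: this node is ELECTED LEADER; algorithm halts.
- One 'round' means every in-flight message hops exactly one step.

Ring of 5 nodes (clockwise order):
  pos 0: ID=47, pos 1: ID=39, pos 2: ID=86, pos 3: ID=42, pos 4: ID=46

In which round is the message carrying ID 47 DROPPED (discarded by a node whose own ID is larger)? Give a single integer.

Answer: 2

Derivation:
Round 1: pos1(id39) recv 47: fwd; pos2(id86) recv 39: drop; pos3(id42) recv 86: fwd; pos4(id46) recv 42: drop; pos0(id47) recv 46: drop
Round 2: pos2(id86) recv 47: drop; pos4(id46) recv 86: fwd
Round 3: pos0(id47) recv 86: fwd
Round 4: pos1(id39) recv 86: fwd
Round 5: pos2(id86) recv 86: ELECTED
Message ID 47 originates at pos 0; dropped at pos 2 in round 2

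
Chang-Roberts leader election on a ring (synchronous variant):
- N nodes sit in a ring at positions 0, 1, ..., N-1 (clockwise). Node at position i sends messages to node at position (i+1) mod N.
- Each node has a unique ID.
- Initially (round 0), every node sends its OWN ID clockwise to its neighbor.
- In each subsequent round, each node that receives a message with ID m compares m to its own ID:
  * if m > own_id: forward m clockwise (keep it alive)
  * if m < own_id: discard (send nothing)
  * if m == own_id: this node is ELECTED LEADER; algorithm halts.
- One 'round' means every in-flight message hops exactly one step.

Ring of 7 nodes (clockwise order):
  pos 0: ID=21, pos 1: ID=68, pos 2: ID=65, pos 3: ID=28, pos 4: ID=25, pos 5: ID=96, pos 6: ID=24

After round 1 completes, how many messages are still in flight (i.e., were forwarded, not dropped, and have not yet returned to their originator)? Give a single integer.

Round 1: pos1(id68) recv 21: drop; pos2(id65) recv 68: fwd; pos3(id28) recv 65: fwd; pos4(id25) recv 28: fwd; pos5(id96) recv 25: drop; pos6(id24) recv 96: fwd; pos0(id21) recv 24: fwd
After round 1: 5 messages still in flight

Answer: 5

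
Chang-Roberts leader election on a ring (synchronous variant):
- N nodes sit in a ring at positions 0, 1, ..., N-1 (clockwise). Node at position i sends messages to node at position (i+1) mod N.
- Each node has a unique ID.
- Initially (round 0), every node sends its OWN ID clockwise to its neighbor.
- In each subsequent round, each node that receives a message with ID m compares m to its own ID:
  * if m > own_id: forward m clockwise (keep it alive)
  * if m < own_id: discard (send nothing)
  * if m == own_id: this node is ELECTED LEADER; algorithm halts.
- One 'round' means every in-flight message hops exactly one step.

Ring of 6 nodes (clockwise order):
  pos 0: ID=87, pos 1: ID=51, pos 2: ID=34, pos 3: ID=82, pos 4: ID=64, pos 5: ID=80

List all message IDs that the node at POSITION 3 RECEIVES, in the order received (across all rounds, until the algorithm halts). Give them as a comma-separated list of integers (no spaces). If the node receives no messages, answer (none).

Round 1: pos1(id51) recv 87: fwd; pos2(id34) recv 51: fwd; pos3(id82) recv 34: drop; pos4(id64) recv 82: fwd; pos5(id80) recv 64: drop; pos0(id87) recv 80: drop
Round 2: pos2(id34) recv 87: fwd; pos3(id82) recv 51: drop; pos5(id80) recv 82: fwd
Round 3: pos3(id82) recv 87: fwd; pos0(id87) recv 82: drop
Round 4: pos4(id64) recv 87: fwd
Round 5: pos5(id80) recv 87: fwd
Round 6: pos0(id87) recv 87: ELECTED

Answer: 34,51,87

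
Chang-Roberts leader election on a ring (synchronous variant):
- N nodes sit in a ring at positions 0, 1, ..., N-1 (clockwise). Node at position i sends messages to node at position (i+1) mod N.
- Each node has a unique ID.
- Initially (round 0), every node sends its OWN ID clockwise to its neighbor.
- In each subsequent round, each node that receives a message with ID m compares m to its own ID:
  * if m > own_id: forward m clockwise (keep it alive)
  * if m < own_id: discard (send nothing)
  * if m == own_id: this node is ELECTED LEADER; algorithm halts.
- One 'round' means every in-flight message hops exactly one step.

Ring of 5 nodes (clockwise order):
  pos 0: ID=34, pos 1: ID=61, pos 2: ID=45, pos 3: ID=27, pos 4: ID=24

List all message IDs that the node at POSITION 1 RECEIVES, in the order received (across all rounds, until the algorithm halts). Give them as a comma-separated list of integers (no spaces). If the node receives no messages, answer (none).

Round 1: pos1(id61) recv 34: drop; pos2(id45) recv 61: fwd; pos3(id27) recv 45: fwd; pos4(id24) recv 27: fwd; pos0(id34) recv 24: drop
Round 2: pos3(id27) recv 61: fwd; pos4(id24) recv 45: fwd; pos0(id34) recv 27: drop
Round 3: pos4(id24) recv 61: fwd; pos0(id34) recv 45: fwd
Round 4: pos0(id34) recv 61: fwd; pos1(id61) recv 45: drop
Round 5: pos1(id61) recv 61: ELECTED

Answer: 34,45,61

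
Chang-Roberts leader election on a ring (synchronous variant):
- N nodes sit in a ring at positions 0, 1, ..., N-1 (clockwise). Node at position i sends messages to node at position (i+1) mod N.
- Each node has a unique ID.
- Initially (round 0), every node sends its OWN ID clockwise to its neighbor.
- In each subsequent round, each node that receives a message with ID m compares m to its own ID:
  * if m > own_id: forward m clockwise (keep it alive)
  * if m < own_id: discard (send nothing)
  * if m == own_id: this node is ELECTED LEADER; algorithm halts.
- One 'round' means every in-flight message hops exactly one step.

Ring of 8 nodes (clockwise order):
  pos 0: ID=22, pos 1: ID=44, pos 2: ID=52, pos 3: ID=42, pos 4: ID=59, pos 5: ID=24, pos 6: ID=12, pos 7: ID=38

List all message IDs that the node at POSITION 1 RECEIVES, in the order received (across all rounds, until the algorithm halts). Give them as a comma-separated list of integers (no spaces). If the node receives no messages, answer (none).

Answer: 22,38,59

Derivation:
Round 1: pos1(id44) recv 22: drop; pos2(id52) recv 44: drop; pos3(id42) recv 52: fwd; pos4(id59) recv 42: drop; pos5(id24) recv 59: fwd; pos6(id12) recv 24: fwd; pos7(id38) recv 12: drop; pos0(id22) recv 38: fwd
Round 2: pos4(id59) recv 52: drop; pos6(id12) recv 59: fwd; pos7(id38) recv 24: drop; pos1(id44) recv 38: drop
Round 3: pos7(id38) recv 59: fwd
Round 4: pos0(id22) recv 59: fwd
Round 5: pos1(id44) recv 59: fwd
Round 6: pos2(id52) recv 59: fwd
Round 7: pos3(id42) recv 59: fwd
Round 8: pos4(id59) recv 59: ELECTED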